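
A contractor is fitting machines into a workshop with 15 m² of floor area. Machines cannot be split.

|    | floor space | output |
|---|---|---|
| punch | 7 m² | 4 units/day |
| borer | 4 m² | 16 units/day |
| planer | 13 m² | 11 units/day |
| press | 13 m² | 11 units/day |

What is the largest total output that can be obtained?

20

Allowing fractional choices, the relaxed optimum would be about 25.3, but machines are indivisible.
borer: floor space 4 ≤ 15, output 16.
planer: floor space 13 ≤ 15, output 11.
punch + borer: floor space 7 + 4 = 11 ≤ 15, output 4 + 16 = 20.
Best is punch and borer with total output 20.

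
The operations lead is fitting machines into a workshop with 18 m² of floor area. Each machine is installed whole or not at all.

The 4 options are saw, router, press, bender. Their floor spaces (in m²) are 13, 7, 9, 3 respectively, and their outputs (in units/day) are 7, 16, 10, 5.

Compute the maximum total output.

router + press: floor space 7 + 9 = 16 ≤ 18, output 16 + 10 = 26.
router: floor space 7 ≤ 18, output 16.
router + bender: floor space 7 + 3 = 10 ≤ 18, output 16 + 5 = 21.
Best is router and press with total output 26.

26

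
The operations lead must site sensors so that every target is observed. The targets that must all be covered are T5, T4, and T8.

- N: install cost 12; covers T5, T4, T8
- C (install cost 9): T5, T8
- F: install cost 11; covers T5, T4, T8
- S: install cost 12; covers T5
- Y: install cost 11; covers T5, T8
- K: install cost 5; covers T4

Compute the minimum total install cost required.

This is an integer covering problem.
F alone covers T5, T4, T8 — every target.
Total install cost: 11.
No cover costs less than 11.

11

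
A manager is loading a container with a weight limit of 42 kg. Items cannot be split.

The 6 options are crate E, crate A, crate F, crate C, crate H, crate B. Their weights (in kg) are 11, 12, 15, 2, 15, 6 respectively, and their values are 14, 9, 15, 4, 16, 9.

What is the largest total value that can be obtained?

crate E + crate C + crate H + crate B: weight 11 + 2 + 15 + 6 = 34 ≤ 42, value 14 + 4 + 16 + 9 = 43.
crate E + crate F + crate H: weight 11 + 15 + 15 = 41 ≤ 42, value 14 + 15 + 16 = 45.
crate F + crate C + crate H + crate B: weight 15 + 2 + 15 + 6 = 38 ≤ 42, value 15 + 4 + 16 + 9 = 44.
Best is crate E, crate F, and crate H with total value 45.

45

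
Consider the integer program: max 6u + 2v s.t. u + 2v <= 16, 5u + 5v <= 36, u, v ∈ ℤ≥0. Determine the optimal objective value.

42

The continuous relaxation peaks at (7.2, 0) with value 43.20; rounding to a feasible lattice point costs some objective.
(u,v)=(7,0) is feasible, giving 42.
(u,v)=(6,1) is feasible, giving 38.
(u,v)=(6,0) is feasible, giving 36.
Maximum is 42 at (u,v)=(7,0).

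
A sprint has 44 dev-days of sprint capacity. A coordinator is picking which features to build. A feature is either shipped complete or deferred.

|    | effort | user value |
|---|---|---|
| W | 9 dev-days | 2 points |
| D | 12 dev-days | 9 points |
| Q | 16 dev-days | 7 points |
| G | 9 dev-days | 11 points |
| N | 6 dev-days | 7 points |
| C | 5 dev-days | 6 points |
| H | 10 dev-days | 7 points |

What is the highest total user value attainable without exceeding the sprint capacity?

40

Take D, G, N, C, and H: effort 12 + 9 + 6 + 5 + 10 = 42 ≤ 44, user value 9 + 11 + 7 + 6 + 7 = 40.
No other feasible combination does better.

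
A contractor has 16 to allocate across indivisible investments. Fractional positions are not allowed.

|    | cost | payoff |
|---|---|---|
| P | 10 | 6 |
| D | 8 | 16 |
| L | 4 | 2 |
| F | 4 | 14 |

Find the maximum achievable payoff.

This is a 0-1 knapsack instance.
Allowing fractional choices, the relaxed optimum would be about 32.4, but investments are indivisible.
P + F: cost 10 + 4 = 14 ≤ 16, payoff 6 + 14 = 20.
D + F: cost 8 + 4 = 12 ≤ 16, payoff 16 + 14 = 30.
D + L + F: cost 8 + 4 + 4 = 16 ≤ 16, payoff 16 + 2 + 14 = 32.
Best is D, L, and F with total payoff 32.

32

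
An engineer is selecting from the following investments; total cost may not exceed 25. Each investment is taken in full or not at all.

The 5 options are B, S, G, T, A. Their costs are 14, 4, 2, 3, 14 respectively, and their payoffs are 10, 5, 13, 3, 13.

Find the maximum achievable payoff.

B + S + G + T: cost 14 + 4 + 2 + 3 = 23 ≤ 25, payoff 10 + 5 + 13 + 3 = 31.
S + G + A: cost 4 + 2 + 14 = 20 ≤ 25, payoff 5 + 13 + 13 = 31.
S + G + T + A: cost 4 + 2 + 3 + 14 = 23 ≤ 25, payoff 5 + 13 + 3 + 13 = 34.
Best is S, G, T, and A with total payoff 34.

34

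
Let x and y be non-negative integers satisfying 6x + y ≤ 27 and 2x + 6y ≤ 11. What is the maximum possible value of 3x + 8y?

14

The continuous relaxation peaks at (4.44, 0.353) with value 16.15; rounding to a feasible lattice point costs some objective.
(x,y)=(2,1): 6·2+1·1=13≤27, 2·2+6·1=10≤11, objective 14.
(x,y)=(4,0): 6·4+1·0=24≤27, 2·4+6·0=8≤11, objective 12.
No feasible integer point exceeds 14.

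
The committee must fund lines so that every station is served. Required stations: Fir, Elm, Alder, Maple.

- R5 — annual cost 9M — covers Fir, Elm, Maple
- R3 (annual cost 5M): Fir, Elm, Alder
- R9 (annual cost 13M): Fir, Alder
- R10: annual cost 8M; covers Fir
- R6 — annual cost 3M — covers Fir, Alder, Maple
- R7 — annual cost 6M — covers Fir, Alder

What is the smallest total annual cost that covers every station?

8

Choose R3 and R6: together they cover Fir, Elm, Alder, Maple — every station.
Total annual cost: 5 + 3 = 8.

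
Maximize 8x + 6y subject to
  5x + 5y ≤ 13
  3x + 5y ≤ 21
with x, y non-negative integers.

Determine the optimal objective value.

16

(x,y)=(2,0) is feasible, giving 16.
(x,y)=(1,1) is feasible, giving 14.
The best lattice point is (2,0), giving 16.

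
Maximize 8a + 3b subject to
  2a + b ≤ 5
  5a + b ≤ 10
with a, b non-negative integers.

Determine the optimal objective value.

17

The continuous relaxation peaks at (1.67, 1.67) with value 18.33; rounding to a feasible lattice point costs some objective.
(a,b)=(1,3): 2·1+1·3=5≤5, 5·1+1·3=8≤10, objective 17.
(a,b)=(2,0): 2·2+1·0=4≤5, 5·2+1·0=10≤10, objective 16.
(a,b)=(1,2): 2·1+1·2=4≤5, 5·1+1·2=7≤10, objective 14.
No feasible integer point exceeds 17.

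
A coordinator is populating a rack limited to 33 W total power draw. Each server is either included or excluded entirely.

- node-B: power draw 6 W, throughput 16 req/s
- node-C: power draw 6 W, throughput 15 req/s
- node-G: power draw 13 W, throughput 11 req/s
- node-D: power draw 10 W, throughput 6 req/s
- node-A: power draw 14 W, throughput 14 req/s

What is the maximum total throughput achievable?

45

Take node-B, node-C, and node-A: power draw 6 + 6 + 14 = 26 ≤ 33, throughput 16 + 15 + 14 = 45.
No other feasible combination does better.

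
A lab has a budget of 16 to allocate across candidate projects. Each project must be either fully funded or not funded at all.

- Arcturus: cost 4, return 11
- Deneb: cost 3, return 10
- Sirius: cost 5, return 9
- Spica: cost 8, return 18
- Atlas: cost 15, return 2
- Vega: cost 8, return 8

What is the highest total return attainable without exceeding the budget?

This is an integer program with binary decision variables.
Deneb + Sirius + Spica: cost 3 + 5 + 8 = 16 ≤ 16, return 10 + 9 + 18 = 37.
Arcturus + Deneb + Sirius: cost 4 + 3 + 5 = 12 ≤ 16, return 11 + 10 + 9 = 30.
Arcturus + Deneb + Spica: cost 4 + 3 + 8 = 15 ≤ 16, return 11 + 10 + 18 = 39.
Best is Arcturus, Deneb, and Spica with total return 39.

39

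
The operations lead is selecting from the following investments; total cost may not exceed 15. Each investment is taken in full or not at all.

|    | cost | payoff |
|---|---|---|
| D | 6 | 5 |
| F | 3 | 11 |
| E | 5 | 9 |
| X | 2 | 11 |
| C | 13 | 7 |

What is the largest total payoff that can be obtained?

31

Allowing fractional choices, the relaxed optimum would be about 35.2, but investments are indivisible.
F + E + X: cost 3 + 5 + 2 = 10 ≤ 15, payoff 11 + 9 + 11 = 31.
D + F + X: cost 6 + 3 + 2 = 11 ≤ 15, payoff 5 + 11 + 11 = 27.
Best is F, E, and X with total payoff 31.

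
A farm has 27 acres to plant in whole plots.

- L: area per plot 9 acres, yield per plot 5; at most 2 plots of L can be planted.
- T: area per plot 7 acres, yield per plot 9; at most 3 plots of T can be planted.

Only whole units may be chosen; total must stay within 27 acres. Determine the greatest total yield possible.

27

This is a bounded integer knapsack.
T has the best ratio (9/7); taking only T gives at most 3×9 = 27 (stopped by the area limit).
Optimal: 3×T: area 21 ≤ 27, yield 3·9 = 27.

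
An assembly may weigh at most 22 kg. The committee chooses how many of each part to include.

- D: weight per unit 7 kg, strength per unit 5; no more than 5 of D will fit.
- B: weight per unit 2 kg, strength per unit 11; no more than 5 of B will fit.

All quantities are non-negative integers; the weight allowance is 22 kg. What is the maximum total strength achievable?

60

Take 1×D and 5×B: weight 17 ≤ 22, strength 1·5 + 5·11 = 60.
B has the best ratio (11/2) and is taken to its limit of 5; remaining capacity is filled optimally with the others.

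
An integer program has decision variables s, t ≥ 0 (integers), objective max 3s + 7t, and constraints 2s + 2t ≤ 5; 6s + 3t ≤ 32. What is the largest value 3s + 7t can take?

14

(s,t)=(0,2): 2·0+2·2=4≤5, 6·0+3·2=6≤32, objective 14.
(s,t)=(1,1): 2·1+2·1=4≤5, 6·1+3·1=9≤32, objective 10.
(s,t)=(0,1): 2·0+2·1=2≤5, 6·0+3·1=3≤32, objective 7.
No feasible integer point exceeds 14.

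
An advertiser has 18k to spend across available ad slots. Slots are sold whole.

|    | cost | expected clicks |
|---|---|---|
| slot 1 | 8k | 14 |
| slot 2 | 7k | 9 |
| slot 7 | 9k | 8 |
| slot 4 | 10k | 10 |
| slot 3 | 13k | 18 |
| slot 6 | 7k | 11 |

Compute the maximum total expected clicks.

25

Take slot 1 and slot 6: cost 8 + 7 = 15 ≤ 18, expected clicks 14 + 11 = 25.
No other feasible combination does better.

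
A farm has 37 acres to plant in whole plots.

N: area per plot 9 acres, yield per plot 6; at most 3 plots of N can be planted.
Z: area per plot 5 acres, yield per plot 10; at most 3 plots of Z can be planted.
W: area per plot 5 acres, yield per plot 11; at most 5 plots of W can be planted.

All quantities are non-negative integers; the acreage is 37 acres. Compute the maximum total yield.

2×Z and 5×W: area 35 ≤ 37, yield 2·10 + 5·11 = 75.
3×Z and 4×W: area 35 ≤ 37, yield 3·10 + 4·11 = 74.
Best is 75.

75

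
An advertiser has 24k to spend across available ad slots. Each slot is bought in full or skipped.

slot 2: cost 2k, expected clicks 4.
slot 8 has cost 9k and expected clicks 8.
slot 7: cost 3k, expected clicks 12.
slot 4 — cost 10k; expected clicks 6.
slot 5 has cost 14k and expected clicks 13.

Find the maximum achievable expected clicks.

30

Take slot 2, slot 8, slot 7, and slot 4: cost 2 + 9 + 3 + 10 = 24 ≤ 24, expected clicks 4 + 8 + 12 + 6 = 30.
No other feasible combination does better.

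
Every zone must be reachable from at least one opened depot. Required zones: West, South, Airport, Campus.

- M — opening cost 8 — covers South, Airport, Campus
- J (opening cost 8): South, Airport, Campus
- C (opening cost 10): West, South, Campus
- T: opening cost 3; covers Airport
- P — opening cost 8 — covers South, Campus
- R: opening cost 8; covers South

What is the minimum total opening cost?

13

The greedy cost-per-new-zone heuristic would pick M and C for 18, but a cheaper cover exists.
Choose C and T: together they cover West, South, Airport, Campus — every zone.
Total opening cost: 10 + 3 = 13.
No cover costs less than 13.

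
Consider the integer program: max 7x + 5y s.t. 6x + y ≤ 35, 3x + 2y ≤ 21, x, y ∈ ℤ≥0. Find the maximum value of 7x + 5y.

52

The continuous relaxation peaks at (0, 10.5) with value 52.50; rounding to a feasible lattice point costs some objective.
(x,y)=(1,9): 6·1+1·9=15≤35, 3·1+2·9=21≤21, objective 52.
(x,y)=(0,10): 6·0+1·10=10≤35, 3·0+2·10=20≤21, objective 50.
(x,y)=(1,8): 6·1+1·8=14≤35, 3·1+2·8=19≤21, objective 47.
Maximum is 52 at (x,y)=(1,9).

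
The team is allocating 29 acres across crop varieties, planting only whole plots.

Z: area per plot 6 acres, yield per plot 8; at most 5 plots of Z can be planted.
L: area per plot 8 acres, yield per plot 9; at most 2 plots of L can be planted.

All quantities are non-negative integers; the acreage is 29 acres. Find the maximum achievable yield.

Z has the best ratio (8/6); taking only Z gives at most 4×8 = 32 (stopped by the area limit).
Mixing does better — 2×Z and 2×L: area 28 ≤ 29, yield 2·8 + 2·9 = 34.

34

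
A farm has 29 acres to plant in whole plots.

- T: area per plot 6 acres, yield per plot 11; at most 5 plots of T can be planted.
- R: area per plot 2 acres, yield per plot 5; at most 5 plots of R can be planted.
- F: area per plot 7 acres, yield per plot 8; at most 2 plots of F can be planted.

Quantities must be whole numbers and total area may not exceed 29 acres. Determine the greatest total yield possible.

Take 3×T and 5×R: area 28 ≤ 29, yield 3·11 + 5·5 = 58.
R has the best ratio (5/2) and is taken to its limit of 5; remaining capacity is filled optimally with the others.

58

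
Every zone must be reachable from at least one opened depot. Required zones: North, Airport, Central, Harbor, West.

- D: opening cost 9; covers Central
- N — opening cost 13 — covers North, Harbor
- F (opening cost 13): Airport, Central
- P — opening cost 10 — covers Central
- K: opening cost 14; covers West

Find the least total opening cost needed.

Choose N, F, and K: together they cover North, Airport, Central, Harbor, West — every zone.
Total opening cost: 13 + 13 + 14 = 40.
No cover costs less than 40.

40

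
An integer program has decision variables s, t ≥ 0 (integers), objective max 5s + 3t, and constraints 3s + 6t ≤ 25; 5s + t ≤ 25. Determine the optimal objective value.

26

Relaxing integrality, the LP optimum is 28.70 at (s,t) = (4.63, 1.85), which is not an integer point.
(s,t)=(4,2): 3·4+6·2=24≤25, 5·4+1·2=22≤25, objective 26.
(s,t)=(5,0): 3·5+6·0=15≤25, 5·5+1·0=25≤25, objective 25.
(s,t)=(4,1): 3·4+6·1=18≤25, 5·4+1·1=21≤25, objective 23.
The best lattice point is (4,2), giving 26.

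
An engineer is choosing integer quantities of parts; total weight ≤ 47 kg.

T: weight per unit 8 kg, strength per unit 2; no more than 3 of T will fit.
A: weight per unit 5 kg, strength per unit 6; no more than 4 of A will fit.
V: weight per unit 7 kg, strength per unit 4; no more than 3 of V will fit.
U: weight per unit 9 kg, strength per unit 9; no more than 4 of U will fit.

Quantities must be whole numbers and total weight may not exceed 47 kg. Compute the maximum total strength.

51

This is a bounded integer knapsack.
Take 4×A and 3×U: weight 47 ≤ 47, strength 4·6 + 3·9 = 51.
A has the best ratio (6/5) and is taken to its limit of 4; remaining capacity is filled optimally with the others.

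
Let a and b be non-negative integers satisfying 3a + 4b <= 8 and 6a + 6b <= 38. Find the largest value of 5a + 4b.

The continuous relaxation peaks at (2.67, 0) with value 13.33; rounding to a feasible lattice point costs some objective.
(a,b)=(2,0) is feasible, giving 10.
(a,b)=(1,1) is feasible, giving 9.
No feasible integer point exceeds 10.

10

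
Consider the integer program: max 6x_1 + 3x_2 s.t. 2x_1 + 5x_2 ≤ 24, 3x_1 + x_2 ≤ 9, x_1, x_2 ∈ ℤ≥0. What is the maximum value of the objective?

21

Relaxing integrality, the LP optimum is 22.15 at (x_1,x_2) = (1.62, 4.15), which is not an integer point.
(x_1,x_2)=(2,3) is feasible, giving 21.
(x_1,x_2)=(1,4) is feasible, giving 18.
(x_1,x_2)=(2,2) is feasible, giving 18.
Maximum is 21 at (x_1,x_2)=(2,3).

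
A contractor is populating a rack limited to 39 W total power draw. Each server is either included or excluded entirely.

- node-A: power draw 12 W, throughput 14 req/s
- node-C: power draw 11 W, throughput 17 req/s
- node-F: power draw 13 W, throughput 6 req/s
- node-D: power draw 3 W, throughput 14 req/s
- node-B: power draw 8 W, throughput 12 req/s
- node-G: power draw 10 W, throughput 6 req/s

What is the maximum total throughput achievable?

This is an integer program with binary decision variables.
node-A + node-C + node-D + node-B: power draw 12 + 11 + 3 + 8 = 34 ≤ 39, throughput 14 + 17 + 14 + 12 = 57.
node-A + node-C + node-F + node-D: power draw 12 + 11 + 13 + 3 = 39 ≤ 39, throughput 14 + 17 + 6 + 14 = 51.
node-A + node-C + node-D + node-G: power draw 12 + 11 + 3 + 10 = 36 ≤ 39, throughput 14 + 17 + 14 + 6 = 51.
Best is node-A, node-C, node-D, and node-B with total throughput 57.

57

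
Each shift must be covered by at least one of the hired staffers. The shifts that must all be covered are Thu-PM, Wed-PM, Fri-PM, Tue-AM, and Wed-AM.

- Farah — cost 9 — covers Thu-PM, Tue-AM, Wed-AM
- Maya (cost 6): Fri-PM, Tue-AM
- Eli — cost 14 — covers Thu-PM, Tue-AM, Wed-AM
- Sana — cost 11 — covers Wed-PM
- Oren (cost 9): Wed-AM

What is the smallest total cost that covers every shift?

26

Choose Farah, Maya, and Sana: together they cover Thu-PM, Wed-PM, Fri-PM, Tue-AM, Wed-AM — every shift.
Total cost: 9 + 6 + 11 = 26.
No cover costs less than 26.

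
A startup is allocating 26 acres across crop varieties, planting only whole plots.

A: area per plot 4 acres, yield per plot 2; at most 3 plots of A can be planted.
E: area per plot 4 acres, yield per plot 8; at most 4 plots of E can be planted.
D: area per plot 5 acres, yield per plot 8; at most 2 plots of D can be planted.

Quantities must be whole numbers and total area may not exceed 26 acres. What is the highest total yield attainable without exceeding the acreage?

E has the best ratio (8/4); taking only E gives at most 4×8 = 32 (stopped by the supply cap of 4).
Mixing does better — 4×E and 2×D: area 26 ≤ 26, yield 4·8 + 2·8 = 48.

48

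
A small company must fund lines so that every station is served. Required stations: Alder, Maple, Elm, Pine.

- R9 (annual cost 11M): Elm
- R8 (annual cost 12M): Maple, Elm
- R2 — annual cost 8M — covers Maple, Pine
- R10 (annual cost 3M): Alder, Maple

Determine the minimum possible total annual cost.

22

Choose R9, R2, and R10: together they cover Alder, Maple, Elm, Pine — every station.
Total annual cost: 11 + 8 + 3 = 22.
No cover costs less than 22.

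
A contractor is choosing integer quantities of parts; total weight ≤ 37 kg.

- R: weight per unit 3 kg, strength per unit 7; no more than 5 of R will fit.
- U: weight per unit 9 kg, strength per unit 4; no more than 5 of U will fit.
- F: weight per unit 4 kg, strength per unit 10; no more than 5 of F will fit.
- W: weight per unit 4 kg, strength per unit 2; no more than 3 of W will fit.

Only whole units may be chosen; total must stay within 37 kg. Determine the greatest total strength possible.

F has the best ratio (10/4); taking only F gives at most 5×10 = 50 (stopped by the supply cap of 5).
Mixing does better — 5×R and 5×F: weight 35 ≤ 37, strength 5·7 + 5·10 = 85.

85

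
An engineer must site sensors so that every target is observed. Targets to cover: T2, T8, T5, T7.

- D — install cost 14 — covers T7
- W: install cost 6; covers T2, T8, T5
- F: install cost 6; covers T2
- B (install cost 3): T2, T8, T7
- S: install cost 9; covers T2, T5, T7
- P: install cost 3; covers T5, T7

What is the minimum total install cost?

Choose B and P: together they cover T2, T8, T5, T7 — every target.
Total install cost: 3 + 3 = 6.
No cover costs less than 6.

6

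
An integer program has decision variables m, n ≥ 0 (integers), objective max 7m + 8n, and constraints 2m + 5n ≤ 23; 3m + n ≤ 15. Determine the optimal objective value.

52

(m,n)=(4,3): 2·4+5·3=23≤23, 3·4+1·3=15≤15, objective 52.
(m,n)=(3,3): 2·3+5·3=21≤23, 3·3+1·3=12≤15, objective 45.
(m,n)=(4,2): 2·4+5·2=18≤23, 3·4+1·2=14≤15, objective 44.
Maximum is 52 at (m,n)=(4,3).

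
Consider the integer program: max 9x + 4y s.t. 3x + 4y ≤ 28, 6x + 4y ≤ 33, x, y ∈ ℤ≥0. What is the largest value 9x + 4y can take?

(x,y)=(5,0): 3·5+4·0=15≤28, 6·5+4·0=30≤33, objective 45.
(x,y)=(4,1): 3·4+4·1=16≤28, 6·4+4·1=28≤33, objective 40.
(x,y)=(4,0): 3·4+4·0=12≤28, 6·4+4·0=24≤33, objective 36.
No feasible integer point exceeds 45.

45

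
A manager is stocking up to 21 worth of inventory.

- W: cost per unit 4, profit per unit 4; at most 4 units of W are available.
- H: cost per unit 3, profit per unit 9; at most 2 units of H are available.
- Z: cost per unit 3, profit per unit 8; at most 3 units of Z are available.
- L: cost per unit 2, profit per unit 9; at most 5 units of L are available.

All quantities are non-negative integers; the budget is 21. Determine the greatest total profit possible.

L has the best ratio (9/2); taking only L gives at most 5×9 = 45 (stopped by the supply cap of 5).
Mixing does better — 2×H, 1×Z, and 5×L: cost 19 ≤ 21, profit 2·9 + 1·8 + 5·9 = 71.

71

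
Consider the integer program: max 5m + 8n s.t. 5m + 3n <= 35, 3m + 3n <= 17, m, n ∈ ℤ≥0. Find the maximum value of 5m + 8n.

(m,n)=(0,5) is feasible, giving 40.
(m,n)=(1,4) is feasible, giving 37.
(m,n)=(0,4) is feasible, giving 32.
Maximum is 40 at (m,n)=(0,5).

40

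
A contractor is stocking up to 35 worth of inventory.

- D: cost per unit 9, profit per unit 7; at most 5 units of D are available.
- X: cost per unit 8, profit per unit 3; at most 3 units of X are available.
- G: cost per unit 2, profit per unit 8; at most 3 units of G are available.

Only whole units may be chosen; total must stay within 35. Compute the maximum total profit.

2×D, 1×X, and 3×G: cost 32 ≤ 35, profit 2·7 + 1·3 + 3·8 = 41.
3×D and 3×G: cost 33 ≤ 35, profit 3·7 + 3·8 = 45.
Best is 45.

45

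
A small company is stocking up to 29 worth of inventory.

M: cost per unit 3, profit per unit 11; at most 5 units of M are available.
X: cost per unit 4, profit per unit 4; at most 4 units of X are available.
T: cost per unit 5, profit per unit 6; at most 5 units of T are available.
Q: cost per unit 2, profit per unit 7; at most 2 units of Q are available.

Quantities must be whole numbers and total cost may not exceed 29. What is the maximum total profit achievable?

81

M has the best ratio (11/3); taking only M gives at most 5×11 = 55 (stopped by the supply cap of 5).
Mixing does better — 5×M, 2×T, and 2×Q: cost 29 ≤ 29, profit 5·11 + 2·6 + 2·7 = 81.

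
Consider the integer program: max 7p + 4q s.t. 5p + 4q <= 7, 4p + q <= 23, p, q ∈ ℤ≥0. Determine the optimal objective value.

7

(p,q)=(1,0): 5·1+4·0=5≤7, 4·1+1·0=4≤23, objective 7.
(p,q)=(0,1): 5·0+4·1=4≤7, 4·0+1·1=1≤23, objective 4.
(p,q)=(0,0): 5·0+4·0=0≤7, 4·0+1·0=0≤23, objective 0.
No feasible integer point exceeds 7.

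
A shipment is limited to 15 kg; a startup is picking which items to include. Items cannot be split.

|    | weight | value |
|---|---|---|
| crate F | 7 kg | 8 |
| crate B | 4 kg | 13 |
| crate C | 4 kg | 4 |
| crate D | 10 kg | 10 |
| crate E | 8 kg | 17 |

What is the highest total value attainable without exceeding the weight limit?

Treat it as a binary knapsack problem.
crate F + crate B + crate C: weight 7 + 4 + 4 = 15 ≤ 15, value 8 + 13 + 4 = 25.
crate B + crate E: weight 4 + 8 = 12 ≤ 15, value 13 + 17 = 30.
Best is crate B and crate E with total value 30.

30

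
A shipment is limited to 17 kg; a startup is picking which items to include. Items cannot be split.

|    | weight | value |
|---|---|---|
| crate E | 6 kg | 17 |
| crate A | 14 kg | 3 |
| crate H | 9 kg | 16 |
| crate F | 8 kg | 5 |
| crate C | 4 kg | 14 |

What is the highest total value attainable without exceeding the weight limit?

This is a 0-1 knapsack instance.
crate E + crate H: weight 6 + 9 = 15 ≤ 17, value 17 + 16 = 33.
crate H + crate C: weight 9 + 4 = 13 ≤ 17, value 16 + 14 = 30.
crate E + crate C: weight 6 + 4 = 10 ≤ 17, value 17 + 14 = 31.
Best is crate E and crate H with total value 33.

33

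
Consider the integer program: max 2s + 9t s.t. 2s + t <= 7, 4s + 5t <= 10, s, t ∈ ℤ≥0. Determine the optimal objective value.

(s,t)=(0,2): 2·0+1·2=2≤7, 4·0+5·2=10≤10, objective 18.
(s,t)=(1,1): 2·1+1·1=3≤7, 4·1+5·1=9≤10, objective 11.
The best lattice point is (0,2), giving 18.

18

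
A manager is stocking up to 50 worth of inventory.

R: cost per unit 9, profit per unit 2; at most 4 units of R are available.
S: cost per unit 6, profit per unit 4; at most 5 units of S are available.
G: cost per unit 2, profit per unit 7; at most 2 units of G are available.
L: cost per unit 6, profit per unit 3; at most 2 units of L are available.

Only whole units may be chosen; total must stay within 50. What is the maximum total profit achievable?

40

Take 5×S, 2×G, and 2×L: cost 46 ≤ 50, profit 5·4 + 2·7 + 2·3 = 40.
G has the best ratio (7/2) and is taken to its limit of 2; remaining capacity is filled optimally with the others.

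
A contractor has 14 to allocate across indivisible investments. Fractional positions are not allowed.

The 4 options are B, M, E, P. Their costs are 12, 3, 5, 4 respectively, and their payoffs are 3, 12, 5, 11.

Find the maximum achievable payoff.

28

M + E + P: cost 3 + 5 + 4 = 12 ≤ 14, payoff 12 + 5 + 11 = 28.
M + P: cost 3 + 4 = 7 ≤ 14, payoff 12 + 11 = 23.
Best is M, E, and P with total payoff 28.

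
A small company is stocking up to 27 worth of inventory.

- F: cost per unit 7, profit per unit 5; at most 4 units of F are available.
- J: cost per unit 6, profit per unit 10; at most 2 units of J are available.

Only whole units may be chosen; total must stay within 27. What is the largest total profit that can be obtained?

J has the best ratio (10/6); taking only J gives at most 2×10 = 20 (stopped by the supply cap of 2).
Mixing does better — 2×F and 2×J: cost 26 ≤ 27, profit 2·5 + 2·10 = 30.

30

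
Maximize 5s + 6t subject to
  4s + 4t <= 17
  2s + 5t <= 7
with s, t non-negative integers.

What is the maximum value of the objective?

15

The continuous relaxation peaks at (3.5, 0) with value 17.50; rounding to a feasible lattice point costs some objective.
(s,t)=(3,0): 4·3+4·0=12≤17, 2·3+5·0=6≤7, objective 15.
(s,t)=(2,0): 4·2+4·0=8≤17, 2·2+5·0=4≤7, objective 10.
Maximum is 15 at (s,t)=(3,0).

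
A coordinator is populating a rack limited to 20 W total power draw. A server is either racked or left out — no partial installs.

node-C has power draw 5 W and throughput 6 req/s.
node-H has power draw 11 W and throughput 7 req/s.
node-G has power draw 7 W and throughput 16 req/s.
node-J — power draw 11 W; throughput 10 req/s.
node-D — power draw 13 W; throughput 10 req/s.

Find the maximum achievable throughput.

26

node-H + node-G: power draw 11 + 7 = 18 ≤ 20, throughput 7 + 16 = 23.
node-G + node-J: power draw 7 + 11 = 18 ≤ 20, throughput 16 + 10 = 26.
node-G + node-D: power draw 7 + 13 = 20 ≤ 20, throughput 16 + 10 = 26.
The maximum throughput is 26; one optimal choice is node-G and node-J.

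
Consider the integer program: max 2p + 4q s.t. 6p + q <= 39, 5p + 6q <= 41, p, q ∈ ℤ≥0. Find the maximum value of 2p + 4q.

26

Relaxing integrality, the LP optimum is 27.33 at (p,q) = (0, 6.83), which is not an integer point.
(p,q)=(1,6): 6·1+1·6=12≤39, 5·1+6·6=41≤41, objective 26.
(p,q)=(0,6): 6·0+1·6=6≤39, 5·0+6·6=36≤41, objective 24.
The best lattice point is (1,6), giving 26.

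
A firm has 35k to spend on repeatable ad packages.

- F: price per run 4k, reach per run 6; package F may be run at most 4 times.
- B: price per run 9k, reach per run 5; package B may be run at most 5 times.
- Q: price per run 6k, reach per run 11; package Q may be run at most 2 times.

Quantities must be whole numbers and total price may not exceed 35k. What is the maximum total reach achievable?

46

Take 4×F and 2×Q: price 28 ≤ 35, reach 4·6 + 2·11 = 46.
Q has the best ratio (11/6) and is taken to its limit of 2; remaining capacity is filled optimally with the others.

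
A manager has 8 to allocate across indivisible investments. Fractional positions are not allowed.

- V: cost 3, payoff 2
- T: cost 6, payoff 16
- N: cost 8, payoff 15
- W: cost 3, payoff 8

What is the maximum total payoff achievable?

16

V + W: cost 3 + 3 = 6 ≤ 8, payoff 2 + 8 = 10.
N: cost 8 ≤ 8, payoff 15.
T: cost 6 ≤ 8, payoff 16.
Best is T with total payoff 16.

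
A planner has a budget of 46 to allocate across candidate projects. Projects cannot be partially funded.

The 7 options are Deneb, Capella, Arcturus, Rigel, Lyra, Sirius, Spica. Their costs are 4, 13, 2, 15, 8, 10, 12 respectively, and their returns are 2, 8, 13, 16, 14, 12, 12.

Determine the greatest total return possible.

This is a 0-1 knapsack instance.
Take Capella, Arcturus, Lyra, Sirius, and Spica: cost 13 + 2 + 8 + 10 + 12 = 45 ≤ 46, return 8 + 13 + 14 + 12 + 12 = 59.
No other feasible combination does better.

59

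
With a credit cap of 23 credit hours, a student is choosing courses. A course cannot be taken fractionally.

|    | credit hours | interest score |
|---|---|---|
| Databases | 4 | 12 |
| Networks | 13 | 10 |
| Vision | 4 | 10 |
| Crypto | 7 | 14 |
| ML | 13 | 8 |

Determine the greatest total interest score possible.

This is a 0-1 knapsack instance.
Databases + Vision + ML: credit hours 4 + 4 + 13 = 21 ≤ 23, interest score 12 + 10 + 8 = 30.
Databases + Vision + Crypto: credit hours 4 + 4 + 7 = 15 ≤ 23, interest score 12 + 10 + 14 = 36.
Databases + Networks + Vision: credit hours 4 + 13 + 4 = 21 ≤ 23, interest score 12 + 10 + 10 = 32.
Best is Databases, Vision, and Crypto with total interest score 36.

36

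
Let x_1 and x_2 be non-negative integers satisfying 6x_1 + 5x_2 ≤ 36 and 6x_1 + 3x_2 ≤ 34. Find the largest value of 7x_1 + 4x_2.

39

(x_1,x_2)=(5,1) is feasible, giving 39.
(x_1,x_2)=(4,2) is feasible, giving 36.
(x_1,x_2)=(5,0) is feasible, giving 35.
(x_1,x_2)=(4,1) is feasible, giving 32.
No feasible integer point exceeds 39.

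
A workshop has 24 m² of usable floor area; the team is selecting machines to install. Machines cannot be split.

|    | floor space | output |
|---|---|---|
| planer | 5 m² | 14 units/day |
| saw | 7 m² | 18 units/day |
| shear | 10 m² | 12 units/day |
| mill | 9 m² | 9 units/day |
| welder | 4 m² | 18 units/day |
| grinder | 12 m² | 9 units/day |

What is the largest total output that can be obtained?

50

Allowing fractional choices, the relaxed optimum would be about 59.6, but machines are indivisible.
planer + saw + welder: floor space 5 + 7 + 4 = 16 ≤ 24, output 14 + 18 + 18 = 50.
saw + mill + welder: floor space 7 + 9 + 4 = 20 ≤ 24, output 18 + 9 + 18 = 45.
saw + shear + welder: floor space 7 + 10 + 4 = 21 ≤ 24, output 18 + 12 + 18 = 48.
Best is planer, saw, and welder with total output 50.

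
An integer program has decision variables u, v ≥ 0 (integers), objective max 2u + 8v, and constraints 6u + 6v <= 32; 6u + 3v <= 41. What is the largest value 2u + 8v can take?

(u,v)=(0,5) is feasible, giving 40.
(u,v)=(1,4) is feasible, giving 34.
(u,v)=(0,4) is feasible, giving 32.
No feasible integer point exceeds 40.

40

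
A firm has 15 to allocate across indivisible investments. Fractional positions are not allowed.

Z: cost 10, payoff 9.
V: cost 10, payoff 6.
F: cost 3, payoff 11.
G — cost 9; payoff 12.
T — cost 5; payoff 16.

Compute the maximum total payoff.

Z + T: cost 10 + 5 = 15 ≤ 15, payoff 9 + 16 = 25.
G + T: cost 9 + 5 = 14 ≤ 15, payoff 12 + 16 = 28.
F + T: cost 3 + 5 = 8 ≤ 15, payoff 11 + 16 = 27.
Best is G and T with total payoff 28.

28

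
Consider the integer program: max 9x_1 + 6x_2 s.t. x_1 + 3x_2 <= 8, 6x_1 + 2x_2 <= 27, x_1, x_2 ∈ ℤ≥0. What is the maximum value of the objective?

42

Relaxing integrality, the LP optimum is 44.44 at (x_1,x_2) = (4.06, 1.31), which is not an integer point.
(x_1,x_2)=(4,1) is feasible, giving 42.
(x_1,x_2)=(4,0) is feasible, giving 36.
(x_1,x_2)=(3,1) is feasible, giving 33.
Maximum is 42 at (x_1,x_2)=(4,1).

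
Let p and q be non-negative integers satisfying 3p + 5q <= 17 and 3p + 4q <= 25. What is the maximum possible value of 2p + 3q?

11

The continuous relaxation peaks at (5.67, 0) with value 11.33; rounding to a feasible lattice point costs some objective.
(p,q)=(4,1): 3·4+5·1=17≤17, 3·4+4·1=16≤25, objective 11.
(p,q)=(5,0): 3·5+5·0=15≤17, 3·5+4·0=15≤25, objective 10.
(p,q)=(3,1): 3·3+5·1=14≤17, 3·3+4·1=13≤25, objective 9.
No feasible integer point exceeds 11.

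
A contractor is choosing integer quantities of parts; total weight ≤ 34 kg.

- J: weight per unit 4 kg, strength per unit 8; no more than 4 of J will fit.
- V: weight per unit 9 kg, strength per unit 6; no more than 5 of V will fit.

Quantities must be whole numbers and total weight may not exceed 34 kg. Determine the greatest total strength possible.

Take 4×J and 2×V: weight 34 ≤ 34, strength 4·8 + 2·6 = 44.
J has the best ratio (8/4) and is taken to its limit of 4; remaining capacity is filled optimally with the others.

44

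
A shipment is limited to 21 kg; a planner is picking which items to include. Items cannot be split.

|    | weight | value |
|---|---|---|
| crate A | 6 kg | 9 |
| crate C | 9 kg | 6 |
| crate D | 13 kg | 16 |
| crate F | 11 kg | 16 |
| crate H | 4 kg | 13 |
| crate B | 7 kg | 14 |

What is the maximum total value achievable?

Allowing fractional choices, the relaxed optimum would be about 41.8, but items are indivisible.
crate A + crate F + crate H: weight 6 + 11 + 4 = 21 ≤ 21, value 9 + 16 + 13 = 38.
crate A + crate H + crate B: weight 6 + 4 + 7 = 17 ≤ 21, value 9 + 13 + 14 = 36.
Best is crate A, crate F, and crate H with total value 38.

38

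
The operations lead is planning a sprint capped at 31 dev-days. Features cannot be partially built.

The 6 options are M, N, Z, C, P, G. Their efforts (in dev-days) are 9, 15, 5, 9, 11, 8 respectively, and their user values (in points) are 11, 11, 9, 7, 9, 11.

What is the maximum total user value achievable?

38

Take M, Z, C, and G: effort 9 + 5 + 9 + 8 = 31 ≤ 31, user value 11 + 9 + 7 + 11 = 38.
No other feasible combination does better.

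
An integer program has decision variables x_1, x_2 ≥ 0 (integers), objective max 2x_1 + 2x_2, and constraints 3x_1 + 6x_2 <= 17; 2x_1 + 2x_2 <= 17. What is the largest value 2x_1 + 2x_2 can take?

10

(x_1,x_2)=(5,0) is feasible, giving 10.
(x_1,x_2)=(4,0) is feasible, giving 8.
The best lattice point is (5,0), giving 10.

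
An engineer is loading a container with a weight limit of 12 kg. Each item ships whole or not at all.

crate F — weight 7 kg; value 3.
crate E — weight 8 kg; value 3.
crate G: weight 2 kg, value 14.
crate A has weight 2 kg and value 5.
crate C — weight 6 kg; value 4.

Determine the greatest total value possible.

Treat it as a binary knapsack problem.
Take crate G, crate A, and crate C: weight 2 + 2 + 6 = 10 ≤ 12, value 14 + 5 + 4 = 23.
No other feasible combination does better.

23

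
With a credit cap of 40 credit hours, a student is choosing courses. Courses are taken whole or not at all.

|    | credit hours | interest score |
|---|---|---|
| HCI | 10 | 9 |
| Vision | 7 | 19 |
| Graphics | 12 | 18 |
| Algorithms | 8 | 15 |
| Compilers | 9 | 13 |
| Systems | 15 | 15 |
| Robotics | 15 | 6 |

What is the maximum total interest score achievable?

Take Vision, Graphics, Algorithms, and Compilers: credit hours 7 + 12 + 8 + 9 = 36 ≤ 40, interest score 19 + 18 + 15 + 13 = 65.
No other feasible combination does better.

65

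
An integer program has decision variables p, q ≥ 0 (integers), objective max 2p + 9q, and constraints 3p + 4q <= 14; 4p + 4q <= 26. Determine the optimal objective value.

The continuous relaxation peaks at (0, 3.5) with value 31.50; rounding to a feasible lattice point costs some objective.
(p,q)=(0,3): 3·0+4·3=12≤14, 4·0+4·3=12≤26, objective 27.
(p,q)=(1,2): 3·1+4·2=11≤14, 4·1+4·2=12≤26, objective 20.
(p,q)=(0,2): 3·0+4·2=8≤14, 4·0+4·2=8≤26, objective 18.
No feasible integer point exceeds 27.

27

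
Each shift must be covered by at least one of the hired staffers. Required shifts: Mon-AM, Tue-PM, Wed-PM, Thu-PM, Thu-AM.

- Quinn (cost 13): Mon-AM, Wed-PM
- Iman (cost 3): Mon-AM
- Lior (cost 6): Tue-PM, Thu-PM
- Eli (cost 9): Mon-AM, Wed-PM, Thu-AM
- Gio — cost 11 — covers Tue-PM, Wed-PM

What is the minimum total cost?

Choose Lior and Eli: together they cover Mon-AM, Tue-PM, Wed-PM, Thu-PM, Thu-AM — every shift.
Total cost: 6 + 9 = 15.

15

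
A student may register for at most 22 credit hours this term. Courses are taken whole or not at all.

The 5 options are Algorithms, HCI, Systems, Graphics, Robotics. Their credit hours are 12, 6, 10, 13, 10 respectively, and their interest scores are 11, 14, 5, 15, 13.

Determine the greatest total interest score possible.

29

Take HCI and Graphics: credit hours 6 + 13 = 19 ≤ 22, interest score 14 + 15 = 29.
No other feasible combination does better.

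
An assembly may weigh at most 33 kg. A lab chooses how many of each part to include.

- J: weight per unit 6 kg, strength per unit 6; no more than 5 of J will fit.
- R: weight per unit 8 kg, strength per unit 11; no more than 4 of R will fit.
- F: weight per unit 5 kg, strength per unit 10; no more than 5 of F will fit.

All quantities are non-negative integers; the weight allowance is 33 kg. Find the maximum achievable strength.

61

Take 1×R and 5×F: weight 33 ≤ 33, strength 1·11 + 5·10 = 61.
F has the best ratio (10/5) and is taken to its limit of 5; remaining capacity is filled optimally with the others.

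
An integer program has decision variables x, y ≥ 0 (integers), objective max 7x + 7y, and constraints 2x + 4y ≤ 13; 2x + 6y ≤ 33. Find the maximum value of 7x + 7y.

42

The continuous relaxation peaks at (6.5, 0) with value 45.50; rounding to a feasible lattice point costs some objective.
(x,y)=(6,0): 2·6+4·0=12≤13, 2·6+6·0=12≤33, objective 42.
(x,y)=(5,0): 2·5+4·0=10≤13, 2·5+6·0=10≤33, objective 35.
Maximum is 42 at (x,y)=(6,0).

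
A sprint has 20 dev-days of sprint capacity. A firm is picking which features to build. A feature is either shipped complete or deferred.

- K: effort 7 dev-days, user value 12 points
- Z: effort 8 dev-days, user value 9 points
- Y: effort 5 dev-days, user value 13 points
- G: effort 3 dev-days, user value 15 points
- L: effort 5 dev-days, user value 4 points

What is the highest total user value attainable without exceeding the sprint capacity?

44

Z + Y + G: effort 8 + 5 + 3 = 16 ≤ 20, user value 9 + 13 + 15 = 37.
K + Y + G + L: effort 7 + 5 + 3 + 5 = 20 ≤ 20, user value 12 + 13 + 15 + 4 = 44.
K + Y + G: effort 7 + 5 + 3 = 15 ≤ 20, user value 12 + 13 + 15 = 40.
Best is K, Y, G, and L with total user value 44.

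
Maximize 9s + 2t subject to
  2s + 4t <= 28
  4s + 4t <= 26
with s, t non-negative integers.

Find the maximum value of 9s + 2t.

Relaxing integrality, the LP optimum is 58.50 at (s,t) = (6.5, 0), which is not an integer point.
(s,t)=(6,0) is feasible, giving 54.
(s,t)=(5,1) is feasible, giving 47.
(s,t)=(5,0) is feasible, giving 45.
Maximum is 54 at (s,t)=(6,0).

54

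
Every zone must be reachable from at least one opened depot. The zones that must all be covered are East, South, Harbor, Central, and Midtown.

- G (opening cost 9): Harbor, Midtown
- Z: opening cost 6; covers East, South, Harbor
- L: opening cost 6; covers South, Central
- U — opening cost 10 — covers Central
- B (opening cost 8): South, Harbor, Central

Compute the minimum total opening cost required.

Choose G, Z, and L: together they cover East, South, Harbor, Central, Midtown — every zone.
Total opening cost: 9 + 6 + 6 = 21.
No cover costs less than 21.

21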